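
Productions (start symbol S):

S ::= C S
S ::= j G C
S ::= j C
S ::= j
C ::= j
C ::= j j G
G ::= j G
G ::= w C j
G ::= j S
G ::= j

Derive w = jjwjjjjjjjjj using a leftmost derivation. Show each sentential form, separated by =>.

S=>CS=>jjGS=>jjwCjS=>jjwjjS=>jjwjjCS=>jjwjjjjGS=>jjwjjjjjSS=>jjwjjjjjjCS=>jjwjjjjjjjS=>jjwjjjjjjjjC=>jjwjjjjjjjjj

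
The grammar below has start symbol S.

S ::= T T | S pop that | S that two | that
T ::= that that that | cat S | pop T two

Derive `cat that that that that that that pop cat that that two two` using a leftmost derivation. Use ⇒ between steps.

S ⇒ T T ⇒ cat S T ⇒ cat T T T ⇒ cat that that that T T ⇒ cat that that that that that that T ⇒ cat that that that that that that pop T two ⇒ cat that that that that that that pop cat S two ⇒ cat that that that that that that pop cat S that two two ⇒ cat that that that that that that pop cat that that two two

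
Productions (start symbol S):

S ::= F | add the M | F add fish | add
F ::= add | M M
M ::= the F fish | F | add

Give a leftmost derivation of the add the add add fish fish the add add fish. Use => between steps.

S => F => M M => the F fish M => the M M fish M => the add M fish M => the add the F fish fish M => the add the M M fish fish M => the add the F M fish fish M => the add the add M fish fish M => the add the add add fish fish M => the add the add add fish fish the F fish => the add the add add fish fish the M M fish => the add the add add fish fish the add M fish => the add the add add fish fish the add add fish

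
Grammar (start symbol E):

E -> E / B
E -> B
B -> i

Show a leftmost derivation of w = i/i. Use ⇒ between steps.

E ⇒ E/B   [E -> E / B]
E/B ⇒ B/B   [E -> B]
B/B ⇒ i/B   [B -> i]
i/B ⇒ i/i   [B -> i]

E ⇒ E/B ⇒ B/B ⇒ i/B ⇒ i/i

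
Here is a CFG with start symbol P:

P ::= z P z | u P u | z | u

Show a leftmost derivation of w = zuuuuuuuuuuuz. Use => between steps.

P => zPz   [P ::= z P z]
zPz => zuPuz   [P ::= u P u]
zuPuz => zuuPuuz   [P ::= u P u]
zuuPuuz => zuuuPuuuz   [P ::= u P u]
zuuuPuuuz => zuuuuPuuuuz   [P ::= u P u]
zuuuuPuuuuz => zuuuuuPuuuuuz   [P ::= u P u]
zuuuuuPuuuuuz => zuuuuuuuuuuuz   [P ::= u]

P=>zPz=>zuPuz=>zuuPuuz=>zuuuPuuuz=>zuuuuPuuuuz=>zuuuuuPuuuuuz=>zuuuuuuuuuuuz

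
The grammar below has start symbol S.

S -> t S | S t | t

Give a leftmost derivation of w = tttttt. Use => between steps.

S => St   [S -> S t]
St => tSt   [S -> t S]
tSt => tStt   [S -> S t]
tStt => ttStt   [S -> t S]
ttStt => ttSttt   [S -> S t]
ttSttt => tttttt   [S -> t]

S=>St=>tSt=>tStt=>ttStt=>ttSttt=>tttttt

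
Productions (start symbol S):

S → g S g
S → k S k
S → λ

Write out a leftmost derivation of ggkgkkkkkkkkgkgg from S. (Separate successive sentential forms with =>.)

S=>gSg=>ggSgg=>ggkSkgg=>ggkgSgkgg=>ggkgkSkgkgg=>ggkgkkSkkgkgg=>ggkgkkkSkkkgkgg=>ggkgkkkkSkkkkgkgg=>ggkgkkkkkkkkgkgg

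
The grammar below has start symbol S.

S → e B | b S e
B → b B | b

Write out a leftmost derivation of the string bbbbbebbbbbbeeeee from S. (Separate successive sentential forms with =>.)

S => bSe => bbSee => bbbSeee => bbbbSeeee => bbbbbSeeeee => bbbbbeBeeeee => bbbbbebBeeeee => bbbbbebbBeeeee => bbbbbebbbBeeeee => bbbbbebbbbBeeeee => bbbbbebbbbbBeeeee => bbbbbebbbbbbeeeee

S => bSe   [S → b S e]
bSe => bbSee   [S → b S e]
bbSee => bbbSeee   [S → b S e]
bbbSeee => bbbbSeeee   [S → b S e]
bbbbSeeee => bbbbbSeeeee   [S → b S e]
bbbbbSeeeee => bbbbbeBeeeee   [S → e B]
bbbbbeBeeeee => bbbbbebBeeeee   [B → b B]
bbbbbebBeeeee => bbbbbebbBeeeee   [B → b B]
bbbbbebbBeeeee => bbbbbebbbBeeeee   [B → b B]
bbbbbebbbBeeeee => bbbbbebbbbBeeeee   [B → b B]
bbbbbebbbbBeeeee => bbbbbebbbbbBeeeee   [B → b B]
bbbbbebbbbbBeeeee => bbbbbebbbbbbeeeee   [B → b]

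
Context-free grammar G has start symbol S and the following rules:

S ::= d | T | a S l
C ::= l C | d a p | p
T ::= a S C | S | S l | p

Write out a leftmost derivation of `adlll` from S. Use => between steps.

S => aSl => aTl => aSll => aTll => aSlll => adlll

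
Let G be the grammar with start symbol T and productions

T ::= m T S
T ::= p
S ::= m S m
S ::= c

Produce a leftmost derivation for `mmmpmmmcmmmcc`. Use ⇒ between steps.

T ⇒ mTS   [T ::= m T S]
mTS ⇒ mmTSS   [T ::= m T S]
mmTSS ⇒ mmmTSSS   [T ::= m T S]
mmmTSSS ⇒ mmmpSSS   [T ::= p]
mmmpSSS ⇒ mmmpmSmSS   [S ::= m S m]
mmmpmSmSS ⇒ mmmpmmSmmSS   [S ::= m S m]
mmmpmmSmmSS ⇒ mmmpmmmSmmmSS   [S ::= m S m]
mmmpmmmSmmmSS ⇒ mmmpmmmcmmmSS   [S ::= c]
mmmpmmmcmmmSS ⇒ mmmpmmmcmmmcS   [S ::= c]
mmmpmmmcmmmcS ⇒ mmmpmmmcmmmcc   [S ::= c]

T ⇒ mTS ⇒ mmTSS ⇒ mmmTSSS ⇒ mmmpSSS ⇒ mmmpmSmSS ⇒ mmmpmmSmmSS ⇒ mmmpmmmSmmmSS ⇒ mmmpmmmcmmmSS ⇒ mmmpmmmcmmmcS ⇒ mmmpmmmcmmmcc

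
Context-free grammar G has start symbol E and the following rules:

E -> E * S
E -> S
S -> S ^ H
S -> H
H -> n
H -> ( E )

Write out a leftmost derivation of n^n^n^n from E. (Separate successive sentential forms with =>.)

E => S   [E -> S]
S => S^H   [S -> S ^ H]
S^H => S^H^H   [S -> S ^ H]
S^H^H => S^H^H^H   [S -> S ^ H]
S^H^H^H => H^H^H^H   [S -> H]
H^H^H^H => n^H^H^H   [H -> n]
n^H^H^H => n^n^H^H   [H -> n]
n^n^H^H => n^n^n^H   [H -> n]
n^n^n^H => n^n^n^n   [H -> n]

E => S => S^H => S^H^H => S^H^H^H => H^H^H^H => n^H^H^H => n^n^H^H => n^n^n^H => n^n^n^n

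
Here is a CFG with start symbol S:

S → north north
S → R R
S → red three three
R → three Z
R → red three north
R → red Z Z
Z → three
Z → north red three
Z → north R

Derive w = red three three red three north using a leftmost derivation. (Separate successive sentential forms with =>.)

S => R R => red Z Z R => red three Z R => red three three R => red three three red three north

S => R R   [S → R R]
R R => red Z Z R   [R → red Z Z]
red Z Z R => red three Z R   [Z → three]
red three Z R => red three three R   [Z → three]
red three three R => red three three red three north   [R → red three north]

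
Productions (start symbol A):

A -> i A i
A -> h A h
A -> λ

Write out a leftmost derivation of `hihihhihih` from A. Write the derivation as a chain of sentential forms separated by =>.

A => hAh   [A -> h A h]
hAh => hiAih   [A -> i A i]
hiAih => hihAhih   [A -> h A h]
hihAhih => hihiAihih   [A -> i A i]
hihiAihih => hihihAhihih   [A -> h A h]
hihihAhihih => hihihhihih   [A -> λ]

A=>hAh=>hiAih=>hihAhih=>hihiAihih=>hihihAhihih=>hihihhihih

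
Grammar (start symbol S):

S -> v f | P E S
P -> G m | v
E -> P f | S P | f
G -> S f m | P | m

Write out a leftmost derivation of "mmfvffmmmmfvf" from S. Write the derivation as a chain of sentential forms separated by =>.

S => PES   [S -> P E S]
PES => GmES   [P -> G m]
GmES => PmES   [G -> P]
PmES => GmmES   [P -> G m]
GmmES => PmmES   [G -> P]
PmmES => GmmmES   [P -> G m]
GmmmES => SfmmmmES   [G -> S f m]
SfmmmmES => PESfmmmmES   [S -> P E S]
PESfmmmmES => GmESfmmmmES   [P -> G m]
GmESfmmmmES => mmESfmmmmES   [G -> m]
mmESfmmmmES => mmfSfmmmmES   [E -> f]
mmfSfmmmmES => mmfvffmmmmES   [S -> v f]
mmfvffmmmmES => mmfvffmmmmfS   [E -> f]
mmfvffmmmmfS => mmfvffmmmmfvf   [S -> v f]

S => PES => GmES => PmES => GmmES => PmmES => GmmmES => SfmmmmES => PESfmmmmES => GmESfmmmmES => mmESfmmmmES => mmfSfmmmmES => mmfvffmmmmES => mmfvffmmmmfS => mmfvffmmmmfvf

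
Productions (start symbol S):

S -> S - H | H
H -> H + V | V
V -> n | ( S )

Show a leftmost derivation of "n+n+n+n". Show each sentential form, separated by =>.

S=>H=>H+V=>H+V+V=>H+V+V+V=>V+V+V+V=>n+V+V+V=>n+n+V+V=>n+n+n+V=>n+n+n+n

S => H   [S -> H]
H => H+V   [H -> H + V]
H+V => H+V+V   [H -> H + V]
H+V+V => H+V+V+V   [H -> H + V]
H+V+V+V => V+V+V+V   [H -> V]
V+V+V+V => n+V+V+V   [V -> n]
n+V+V+V => n+n+V+V   [V -> n]
n+n+V+V => n+n+n+V   [V -> n]
n+n+n+V => n+n+n+n   [V -> n]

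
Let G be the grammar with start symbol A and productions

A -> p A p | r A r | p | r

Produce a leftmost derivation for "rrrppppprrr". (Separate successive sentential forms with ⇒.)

A ⇒ rAr ⇒ rrArr ⇒ rrrArrr ⇒ rrrpAprrr ⇒ rrrppApprrr ⇒ rrrppppprrr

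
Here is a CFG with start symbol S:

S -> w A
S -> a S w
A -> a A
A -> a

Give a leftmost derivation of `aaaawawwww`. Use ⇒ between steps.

S ⇒ aSw   [S -> a S w]
aSw ⇒ aaSww   [S -> a S w]
aaSww ⇒ aaaSwww   [S -> a S w]
aaaSwww ⇒ aaaaSwwww   [S -> a S w]
aaaaSwwww ⇒ aaaawAwwww   [S -> w A]
aaaawAwwww ⇒ aaaawawwww   [A -> a]

S⇒aSw⇒aaSww⇒aaaSwww⇒aaaaSwwww⇒aaaawAwwww⇒aaaawawwww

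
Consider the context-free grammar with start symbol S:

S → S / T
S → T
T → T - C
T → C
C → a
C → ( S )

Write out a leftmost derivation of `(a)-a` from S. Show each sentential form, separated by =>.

S => T => T-C => C-C => (S)-C => (T)-C => (C)-C => (a)-C => (a)-a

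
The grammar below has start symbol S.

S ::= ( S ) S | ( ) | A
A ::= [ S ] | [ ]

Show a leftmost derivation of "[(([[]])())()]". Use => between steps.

S=>A=>[S]=>[(S)S]=>[((S)S)S]=>[((A)S)S]=>[(([S])S)S]=>[(([A])S)S]=>[(([[]])S)S]=>[(([[]])())S]=>[(([[]])())()]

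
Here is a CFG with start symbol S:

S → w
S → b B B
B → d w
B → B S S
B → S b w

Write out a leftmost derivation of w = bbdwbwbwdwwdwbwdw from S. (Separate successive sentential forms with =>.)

S => bBB => bSbwB => bbBBbwB => bbBSSBbwB => bbdwSSBbwB => bbdwbBBSBbwB => bbdwbSbwBSBbwB => bbdwbwbwBSBbwB => bbdwbwbwdwSBbwB => bbdwbwbwdwwBbwB => bbdwbwbwdwwdwbwB => bbdwbwbwdwwdwbwdw

S => bBB   [S → b B B]
bBB => bSbwB   [B → S b w]
bSbwB => bbBBbwB   [S → b B B]
bbBBbwB => bbBSSBbwB   [B → B S S]
bbBSSBbwB => bbdwSSBbwB   [B → d w]
bbdwSSBbwB => bbdwbBBSBbwB   [S → b B B]
bbdwbBBSBbwB => bbdwbSbwBSBbwB   [B → S b w]
bbdwbSbwBSBbwB => bbdwbwbwBSBbwB   [S → w]
bbdwbwbwBSBbwB => bbdwbwbwdwSBbwB   [B → d w]
bbdwbwbwdwSBbwB => bbdwbwbwdwwBbwB   [S → w]
bbdwbwbwdwwBbwB => bbdwbwbwdwwdwbwB   [B → d w]
bbdwbwbwdwwdwbwB => bbdwbwbwdwwdwbwdw   [B → d w]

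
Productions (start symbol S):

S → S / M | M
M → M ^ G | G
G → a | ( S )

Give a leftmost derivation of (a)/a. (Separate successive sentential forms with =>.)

S => S/M => M/M => G/M => (S)/M => (M)/M => (G)/M => (a)/M => (a)/G => (a)/a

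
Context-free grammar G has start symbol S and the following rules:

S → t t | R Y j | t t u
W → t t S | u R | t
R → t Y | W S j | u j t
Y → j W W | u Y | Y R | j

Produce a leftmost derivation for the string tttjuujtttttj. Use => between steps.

S => RYj => WSjYj => tSjYj => tttjYj => tttjuYj => tttjuuYj => tttjuujWWj => tttjuujtWj => tttjuujtttSj => tttjuujtttttj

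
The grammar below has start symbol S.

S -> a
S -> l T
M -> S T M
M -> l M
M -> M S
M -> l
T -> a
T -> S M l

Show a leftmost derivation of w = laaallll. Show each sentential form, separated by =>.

S => lT => lSMl => laMl => laSTMl => laaTMl => laaSMlMl => laaaMlMl => laaallMl => laaallll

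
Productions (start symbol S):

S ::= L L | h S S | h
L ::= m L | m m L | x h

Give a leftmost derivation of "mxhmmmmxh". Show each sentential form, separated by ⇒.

S ⇒ LL   [S ::= L L]
LL ⇒ mLL   [L ::= m L]
mLL ⇒ mxhL   [L ::= x h]
mxhL ⇒ mxhmL   [L ::= m L]
mxhmL ⇒ mxhmmL   [L ::= m L]
mxhmmL ⇒ mxhmmmmL   [L ::= m m L]
mxhmmmmL ⇒ mxhmmmmxh   [L ::= x h]

S⇒LL⇒mLL⇒mxhL⇒mxhmL⇒mxhmmL⇒mxhmmmmL⇒mxhmmmmxh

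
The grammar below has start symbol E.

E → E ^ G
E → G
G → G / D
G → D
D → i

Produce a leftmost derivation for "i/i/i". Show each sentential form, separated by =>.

E => G   [E → G]
G => G/D   [G → G / D]
G/D => G/D/D   [G → G / D]
G/D/D => D/D/D   [G → D]
D/D/D => i/D/D   [D → i]
i/D/D => i/i/D   [D → i]
i/i/D => i/i/i   [D → i]

E=>G=>G/D=>G/D/D=>D/D/D=>i/D/D=>i/i/D=>i/i/i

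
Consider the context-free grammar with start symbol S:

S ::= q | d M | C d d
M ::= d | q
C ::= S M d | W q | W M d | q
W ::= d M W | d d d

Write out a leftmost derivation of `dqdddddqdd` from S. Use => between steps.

S => Cdd   [S ::= C d d]
Cdd => Wqdd   [C ::= W q]
Wqdd => dMWqdd   [W ::= d M W]
dMWqdd => dqWqdd   [M ::= q]
dqWqdd => dqdMWqdd   [W ::= d M W]
dqdMWqdd => dqddWqdd   [M ::= d]
dqddWqdd => dqdddddqdd   [W ::= d d d]

S => Cdd => Wqdd => dMWqdd => dqWqdd => dqdMWqdd => dqddWqdd => dqdddddqdd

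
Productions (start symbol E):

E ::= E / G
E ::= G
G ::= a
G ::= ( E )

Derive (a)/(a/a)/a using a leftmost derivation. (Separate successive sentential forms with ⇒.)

E ⇒ E/G   [E ::= E / G]
E/G ⇒ E/G/G   [E ::= E / G]
E/G/G ⇒ G/G/G   [E ::= G]
G/G/G ⇒ (E)/G/G   [G ::= ( E )]
(E)/G/G ⇒ (G)/G/G   [E ::= G]
(G)/G/G ⇒ (a)/G/G   [G ::= a]
(a)/G/G ⇒ (a)/(E)/G   [G ::= ( E )]
(a)/(E)/G ⇒ (a)/(E/G)/G   [E ::= E / G]
(a)/(E/G)/G ⇒ (a)/(G/G)/G   [E ::= G]
(a)/(G/G)/G ⇒ (a)/(a/G)/G   [G ::= a]
(a)/(a/G)/G ⇒ (a)/(a/a)/G   [G ::= a]
(a)/(a/a)/G ⇒ (a)/(a/a)/a   [G ::= a]

E ⇒ E/G ⇒ E/G/G ⇒ G/G/G ⇒ (E)/G/G ⇒ (G)/G/G ⇒ (a)/G/G ⇒ (a)/(E)/G ⇒ (a)/(E/G)/G ⇒ (a)/(G/G)/G ⇒ (a)/(a/G)/G ⇒ (a)/(a/a)/G ⇒ (a)/(a/a)/a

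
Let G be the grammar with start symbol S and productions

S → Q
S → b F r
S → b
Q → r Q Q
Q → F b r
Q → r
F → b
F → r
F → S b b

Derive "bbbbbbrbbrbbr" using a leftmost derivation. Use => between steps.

S => bFr => bSbbr => bbFrbbr => bbSbbrbbr => bbbFrbbrbbr => bbbSbbrbbrbbr => bbbbbbrbbrbbr

S => bFr   [S → b F r]
bFr => bSbbr   [F → S b b]
bSbbr => bbFrbbr   [S → b F r]
bbFrbbr => bbSbbrbbr   [F → S b b]
bbSbbrbbr => bbbFrbbrbbr   [S → b F r]
bbbFrbbrbbr => bbbSbbrbbrbbr   [F → S b b]
bbbSbbrbbrbbr => bbbbbbrbbrbbr   [S → b]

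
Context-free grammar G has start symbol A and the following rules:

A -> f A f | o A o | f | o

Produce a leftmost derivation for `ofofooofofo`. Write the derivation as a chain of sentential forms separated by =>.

A => oAo => ofAfo => ofoAofo => ofofAfofo => ofofoAofofo => ofofooofofo

A => oAo   [A -> o A o]
oAo => ofAfo   [A -> f A f]
ofAfo => ofoAofo   [A -> o A o]
ofoAofo => ofofAfofo   [A -> f A f]
ofofAfofo => ofofoAofofo   [A -> o A o]
ofofoAofofo => ofofooofofo   [A -> o]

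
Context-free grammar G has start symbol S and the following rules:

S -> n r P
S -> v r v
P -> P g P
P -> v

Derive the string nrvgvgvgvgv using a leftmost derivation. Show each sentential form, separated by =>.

S => nrP => nrPgP => nrPgPgP => nrPgPgPgP => nrPgPgPgPgP => nrvgPgPgPgP => nrvgvgPgPgP => nrvgvgvgPgP => nrvgvgvgvgP => nrvgvgvgvgv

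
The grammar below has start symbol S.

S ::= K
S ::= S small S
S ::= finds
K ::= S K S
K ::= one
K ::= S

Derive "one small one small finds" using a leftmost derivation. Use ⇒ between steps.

S ⇒ S small S ⇒ K small S ⇒ one small S ⇒ one small S small S ⇒ one small K small S ⇒ one small one small S ⇒ one small one small finds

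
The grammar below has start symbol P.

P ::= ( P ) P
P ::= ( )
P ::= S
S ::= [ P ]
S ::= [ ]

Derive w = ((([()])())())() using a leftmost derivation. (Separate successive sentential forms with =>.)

P => (P)P => ((P)P)P => (((P)P)P)P => (((S)P)P)P => ((([P])P)P)P => ((([()])P)P)P => ((([()])())P)P => ((([()])())())P => ((([()])())())()

P => (P)P   [P ::= ( P ) P]
(P)P => ((P)P)P   [P ::= ( P ) P]
((P)P)P => (((P)P)P)P   [P ::= ( P ) P]
(((P)P)P)P => (((S)P)P)P   [P ::= S]
(((S)P)P)P => ((([P])P)P)P   [S ::= [ P ]]
((([P])P)P)P => ((([()])P)P)P   [P ::= ( )]
((([()])P)P)P => ((([()])())P)P   [P ::= ( )]
((([()])())P)P => ((([()])())())P   [P ::= ( )]
((([()])())())P => ((([()])())())()   [P ::= ( )]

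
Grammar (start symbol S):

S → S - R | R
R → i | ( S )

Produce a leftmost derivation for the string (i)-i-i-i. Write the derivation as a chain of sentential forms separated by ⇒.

S ⇒ S-R ⇒ S-R-R ⇒ S-R-R-R ⇒ R-R-R-R ⇒ (S)-R-R-R ⇒ (R)-R-R-R ⇒ (i)-R-R-R ⇒ (i)-i-R-R ⇒ (i)-i-i-R ⇒ (i)-i-i-i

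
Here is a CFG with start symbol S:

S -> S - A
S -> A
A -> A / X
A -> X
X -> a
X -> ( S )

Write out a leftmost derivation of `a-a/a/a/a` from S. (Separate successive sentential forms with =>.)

S=>S-A=>A-A=>X-A=>a-A=>a-A/X=>a-A/X/X=>a-A/X/X/X=>a-X/X/X/X=>a-a/X/X/X=>a-a/a/X/X=>a-a/a/a/X=>a-a/a/a/a

S => S-A   [S -> S - A]
S-A => A-A   [S -> A]
A-A => X-A   [A -> X]
X-A => a-A   [X -> a]
a-A => a-A/X   [A -> A / X]
a-A/X => a-A/X/X   [A -> A / X]
a-A/X/X => a-A/X/X/X   [A -> A / X]
a-A/X/X/X => a-X/X/X/X   [A -> X]
a-X/X/X/X => a-a/X/X/X   [X -> a]
a-a/X/X/X => a-a/a/X/X   [X -> a]
a-a/a/X/X => a-a/a/a/X   [X -> a]
a-a/a/a/X => a-a/a/a/a   [X -> a]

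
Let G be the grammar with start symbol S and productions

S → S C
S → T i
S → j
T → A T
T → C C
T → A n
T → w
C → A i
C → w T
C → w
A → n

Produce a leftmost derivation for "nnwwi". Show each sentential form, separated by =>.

S => Ti => ATi => nTi => nATi => nnTi => nnCCi => nnwCi => nnwwi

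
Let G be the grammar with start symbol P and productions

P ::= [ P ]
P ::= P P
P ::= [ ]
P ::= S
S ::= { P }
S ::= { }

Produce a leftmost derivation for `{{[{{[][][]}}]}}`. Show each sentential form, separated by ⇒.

P⇒S⇒{P}⇒{S}⇒{{P}}⇒{{[P]}}⇒{{[S]}}⇒{{[{P}]}}⇒{{[{S}]}}⇒{{[{{P}}]}}⇒{{[{{PP}}]}}⇒{{[{{PPP}}]}}⇒{{[{{[]PP}}]}}⇒{{[{{[][]P}}]}}⇒{{[{{[][][]}}]}}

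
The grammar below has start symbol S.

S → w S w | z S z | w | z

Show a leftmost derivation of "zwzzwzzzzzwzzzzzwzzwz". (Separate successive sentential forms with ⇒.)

S ⇒ zSz   [S → z S z]
zSz ⇒ zwSwz   [S → w S w]
zwSwz ⇒ zwzSzwz   [S → z S z]
zwzSzwz ⇒ zwzzSzzwz   [S → z S z]
zwzzSzzwz ⇒ zwzzwSwzzwz   [S → w S w]
zwzzwSwzzwz ⇒ zwzzwzSzwzzwz   [S → z S z]
zwzzwzSzwzzwz ⇒ zwzzwzzSzzwzzwz   [S → z S z]
zwzzwzzSzzwzzwz ⇒ zwzzwzzzSzzzwzzwz   [S → z S z]
zwzzwzzzSzzzwzzwz ⇒ zwzzwzzzzSzzzzwzzwz   [S → z S z]
zwzzwzzzzSzzzzwzzwz ⇒ zwzzwzzzzzSzzzzzwzzwz   [S → z S z]
zwzzwzzzzzSzzzzzwzzwz ⇒ zwzzwzzzzzwzzzzzwzzwz   [S → w]

S ⇒ zSz ⇒ zwSwz ⇒ zwzSzwz ⇒ zwzzSzzwz ⇒ zwzzwSwzzwz ⇒ zwzzwzSzwzzwz ⇒ zwzzwzzSzzwzzwz ⇒ zwzzwzzzSzzzwzzwz ⇒ zwzzwzzzzSzzzzwzzwz ⇒ zwzzwzzzzzSzzzzzwzzwz ⇒ zwzzwzzzzzwzzzzzwzzwz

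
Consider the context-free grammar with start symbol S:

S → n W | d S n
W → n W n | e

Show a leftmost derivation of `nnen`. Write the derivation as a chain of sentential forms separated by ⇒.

S ⇒ nW ⇒ nnWn ⇒ nnen

S ⇒ nW   [S → n W]
nW ⇒ nnWn   [W → n W n]
nnWn ⇒ nnen   [W → e]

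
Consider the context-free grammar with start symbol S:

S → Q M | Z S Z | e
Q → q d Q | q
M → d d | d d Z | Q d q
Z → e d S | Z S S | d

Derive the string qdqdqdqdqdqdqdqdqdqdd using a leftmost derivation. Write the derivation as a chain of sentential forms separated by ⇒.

S ⇒ QM ⇒ qdQM ⇒ qdqdQM ⇒ qdqdqdQM ⇒ qdqdqdqdQM ⇒ qdqdqdqdqdQM ⇒ qdqdqdqdqdqdQM ⇒ qdqdqdqdqdqdqdQM ⇒ qdqdqdqdqdqdqdqdQM ⇒ qdqdqdqdqdqdqdqdqdQM ⇒ qdqdqdqdqdqdqdqdqdqM ⇒ qdqdqdqdqdqdqdqdqdqdd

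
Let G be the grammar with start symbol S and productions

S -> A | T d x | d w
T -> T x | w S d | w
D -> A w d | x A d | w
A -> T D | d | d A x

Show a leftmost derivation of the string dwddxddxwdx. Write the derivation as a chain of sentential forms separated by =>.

S => A => dAx => dTDx => dTxDx => dwSdxDx => dwAdxDx => dwddxDx => dwddxAwdx => dwddxdAxwdx => dwddxddxwdx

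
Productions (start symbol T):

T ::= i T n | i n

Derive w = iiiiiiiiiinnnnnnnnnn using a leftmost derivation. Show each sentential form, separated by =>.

T => iTn => iiTnn => iiiTnnn => iiiiTnnnn => iiiiiTnnnnn => iiiiiiTnnnnnn => iiiiiiiTnnnnnnn => iiiiiiiiTnnnnnnnn => iiiiiiiiiTnnnnnnnnn => iiiiiiiiiinnnnnnnnnn

T => iTn   [T ::= i T n]
iTn => iiTnn   [T ::= i T n]
iiTnn => iiiTnnn   [T ::= i T n]
iiiTnnn => iiiiTnnnn   [T ::= i T n]
iiiiTnnnn => iiiiiTnnnnn   [T ::= i T n]
iiiiiTnnnnn => iiiiiiTnnnnnn   [T ::= i T n]
iiiiiiTnnnnnn => iiiiiiiTnnnnnnn   [T ::= i T n]
iiiiiiiTnnnnnnn => iiiiiiiiTnnnnnnnn   [T ::= i T n]
iiiiiiiiTnnnnnnnn => iiiiiiiiiTnnnnnnnnn   [T ::= i T n]
iiiiiiiiiTnnnnnnnnn => iiiiiiiiiinnnnnnnnnn   [T ::= i n]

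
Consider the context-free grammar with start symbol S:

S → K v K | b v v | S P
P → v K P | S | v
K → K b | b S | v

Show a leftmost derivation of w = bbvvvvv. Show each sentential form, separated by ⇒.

S ⇒ SP ⇒ KvKP ⇒ bSvKP ⇒ bbvvvKP ⇒ bbvvvvP ⇒ bbvvvvv

S ⇒ SP   [S → S P]
SP ⇒ KvKP   [S → K v K]
KvKP ⇒ bSvKP   [K → b S]
bSvKP ⇒ bbvvvKP   [S → b v v]
bbvvvKP ⇒ bbvvvvP   [K → v]
bbvvvvP ⇒ bbvvvvv   [P → v]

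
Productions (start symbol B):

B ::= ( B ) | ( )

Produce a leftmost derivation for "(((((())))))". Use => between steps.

B => (B)   [B ::= ( B )]
(B) => ((B))   [B ::= ( B )]
((B)) => (((B)))   [B ::= ( B )]
(((B))) => ((((B))))   [B ::= ( B )]
((((B)))) => (((((B)))))   [B ::= ( B )]
(((((B))))) => (((((())))))   [B ::= ( )]

B => (B) => ((B)) => (((B))) => ((((B)))) => (((((B))))) => (((((())))))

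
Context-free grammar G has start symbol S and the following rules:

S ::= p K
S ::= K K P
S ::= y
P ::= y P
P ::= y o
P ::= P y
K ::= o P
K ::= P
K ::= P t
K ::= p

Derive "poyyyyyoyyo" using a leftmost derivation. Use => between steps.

S => KKP   [S ::= K K P]
KKP => pKP   [K ::= p]
pKP => poPP   [K ::= o P]
poPP => poyPP   [P ::= y P]
poyPP => poyyPP   [P ::= y P]
poyyPP => poyyyPP   [P ::= y P]
poyyyPP => poyyyPyP   [P ::= P y]
poyyyPyP => poyyyyPyP   [P ::= y P]
poyyyyPyP => poyyyyyoyP   [P ::= y o]
poyyyyyoyP => poyyyyyoyyo   [P ::= y o]

S => KKP => pKP => poPP => poyPP => poyyPP => poyyyPP => poyyyPyP => poyyyyPyP => poyyyyyoyP => poyyyyyoyyo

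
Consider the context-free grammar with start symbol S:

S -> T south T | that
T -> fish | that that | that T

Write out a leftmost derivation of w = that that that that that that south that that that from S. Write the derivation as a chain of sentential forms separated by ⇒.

S ⇒ T south T   [S -> T south T]
T south T ⇒ that T south T   [T -> that T]
that T south T ⇒ that that T south T   [T -> that T]
that that T south T ⇒ that that that T south T   [T -> that T]
that that that T south T ⇒ that that that that T south T   [T -> that T]
that that that that T south T ⇒ that that that that that that south T   [T -> that that]
that that that that that that south T ⇒ that that that that that that south that T   [T -> that T]
that that that that that that south that T ⇒ that that that that that that south that that that   [T -> that that]

S ⇒ T south T ⇒ that T south T ⇒ that that T south T ⇒ that that that T south T ⇒ that that that that T south T ⇒ that that that that that that south T ⇒ that that that that that that south that T ⇒ that that that that that that south that that that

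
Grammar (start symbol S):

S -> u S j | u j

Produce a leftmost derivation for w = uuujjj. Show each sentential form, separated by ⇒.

S ⇒ uSj ⇒ uuSjj ⇒ uuujjj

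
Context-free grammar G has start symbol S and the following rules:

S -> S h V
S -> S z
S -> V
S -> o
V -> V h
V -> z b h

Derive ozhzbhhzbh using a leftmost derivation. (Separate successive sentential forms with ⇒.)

S⇒ShV⇒ShVhV⇒SzhVhV⇒ozhVhV⇒ozhzbhhV⇒ozhzbhhzbh

S ⇒ ShV   [S -> S h V]
ShV ⇒ ShVhV   [S -> S h V]
ShVhV ⇒ SzhVhV   [S -> S z]
SzhVhV ⇒ ozhVhV   [S -> o]
ozhVhV ⇒ ozhzbhhV   [V -> z b h]
ozhzbhhV ⇒ ozhzbhhzbh   [V -> z b h]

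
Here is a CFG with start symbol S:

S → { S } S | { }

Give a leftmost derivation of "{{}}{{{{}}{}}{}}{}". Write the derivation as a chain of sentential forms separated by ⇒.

S ⇒ {S}S   [S → { S } S]
{S}S ⇒ {{}}S   [S → { }]
{{}}S ⇒ {{}}{S}S   [S → { S } S]
{{}}{S}S ⇒ {{}}{{S}S}S   [S → { S } S]
{{}}{{S}S}S ⇒ {{}}{{{S}S}S}S   [S → { S } S]
{{}}{{{S}S}S}S ⇒ {{}}{{{{}}S}S}S   [S → { }]
{{}}{{{{}}S}S}S ⇒ {{}}{{{{}}{}}S}S   [S → { }]
{{}}{{{{}}{}}S}S ⇒ {{}}{{{{}}{}}{}}S   [S → { }]
{{}}{{{{}}{}}{}}S ⇒ {{}}{{{{}}{}}{}}{}   [S → { }]

S ⇒ {S}S ⇒ {{}}S ⇒ {{}}{S}S ⇒ {{}}{{S}S}S ⇒ {{}}{{{S}S}S}S ⇒ {{}}{{{{}}S}S}S ⇒ {{}}{{{{}}{}}S}S ⇒ {{}}{{{{}}{}}{}}S ⇒ {{}}{{{{}}{}}{}}{}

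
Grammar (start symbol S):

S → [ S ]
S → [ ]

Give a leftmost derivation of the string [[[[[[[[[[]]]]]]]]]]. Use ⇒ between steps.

S ⇒ [S] ⇒ [[S]] ⇒ [[[S]]] ⇒ [[[[S]]]] ⇒ [[[[[S]]]]] ⇒ [[[[[[S]]]]]] ⇒ [[[[[[[S]]]]]]] ⇒ [[[[[[[[S]]]]]]]] ⇒ [[[[[[[[[S]]]]]]]]] ⇒ [[[[[[[[[[]]]]]]]]]]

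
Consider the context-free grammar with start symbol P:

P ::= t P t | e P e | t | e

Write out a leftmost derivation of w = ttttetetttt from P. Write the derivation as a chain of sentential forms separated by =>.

P => tPt => ttPtt => tttPttt => ttttPtttt => ttttePetttt => ttttetetttt

P => tPt   [P ::= t P t]
tPt => ttPtt   [P ::= t P t]
ttPtt => tttPttt   [P ::= t P t]
tttPttt => ttttPtttt   [P ::= t P t]
ttttPtttt => ttttePetttt   [P ::= e P e]
ttttePetttt => ttttetetttt   [P ::= t]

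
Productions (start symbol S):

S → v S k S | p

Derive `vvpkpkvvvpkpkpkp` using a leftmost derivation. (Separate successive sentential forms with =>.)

S => vSkS   [S → v S k S]
vSkS => vvSkSkS   [S → v S k S]
vvSkSkS => vvpkSkS   [S → p]
vvpkSkS => vvpkpkS   [S → p]
vvpkpkS => vvpkpkvSkS   [S → v S k S]
vvpkpkvSkS => vvpkpkvvSkSkS   [S → v S k S]
vvpkpkvvSkSkS => vvpkpkvvvSkSkSkS   [S → v S k S]
vvpkpkvvvSkSkSkS => vvpkpkvvvpkSkSkS   [S → p]
vvpkpkvvvpkSkSkS => vvpkpkvvvpkpkSkS   [S → p]
vvpkpkvvvpkpkSkS => vvpkpkvvvpkpkpkS   [S → p]
vvpkpkvvvpkpkpkS => vvpkpkvvvpkpkpkp   [S → p]

S => vSkS => vvSkSkS => vvpkSkS => vvpkpkS => vvpkpkvSkS => vvpkpkvvSkSkS => vvpkpkvvvSkSkSkS => vvpkpkvvvpkSkSkS => vvpkpkvvvpkpkSkS => vvpkpkvvvpkpkpkS => vvpkpkvvvpkpkpkp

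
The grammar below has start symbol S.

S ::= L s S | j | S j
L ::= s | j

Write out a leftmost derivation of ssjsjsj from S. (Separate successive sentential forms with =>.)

S => LsS   [S ::= L s S]
LsS => ssS   [L ::= s]
ssS => ssLsS   [S ::= L s S]
ssLsS => ssjsS   [L ::= j]
ssjsS => ssjsLsS   [S ::= L s S]
ssjsLsS => ssjsjsS   [L ::= j]
ssjsjsS => ssjsjsj   [S ::= j]

S => LsS => ssS => ssLsS => ssjsS => ssjsLsS => ssjsjsS => ssjsjsj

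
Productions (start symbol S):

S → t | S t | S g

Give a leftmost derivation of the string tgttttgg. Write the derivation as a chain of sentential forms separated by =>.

S => Sg   [S → S g]
Sg => Sgg   [S → S g]
Sgg => Stgg   [S → S t]
Stgg => Sttgg   [S → S t]
Sttgg => Stttgg   [S → S t]
Stttgg => Sttttgg   [S → S t]
Sttttgg => Sgttttgg   [S → S g]
Sgttttgg => tgttttgg   [S → t]

S=>Sg=>Sgg=>Stgg=>Sttgg=>Stttgg=>Sttttgg=>Sgttttgg=>tgttttgg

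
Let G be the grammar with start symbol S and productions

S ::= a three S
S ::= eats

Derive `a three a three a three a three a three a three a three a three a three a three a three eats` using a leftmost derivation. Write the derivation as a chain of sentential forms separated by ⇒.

S ⇒ a three S ⇒ a three a three S ⇒ a three a three a three S ⇒ a three a three a three a three S ⇒ a three a three a three a three a three S ⇒ a three a three a three a three a three a three S ⇒ a three a three a three a three a three a three a three S ⇒ a three a three a three a three a three a three a three a three S ⇒ a three a three a three a three a three a three a three a three a three S ⇒ a three a three a three a three a three a three a three a three a three a three S ⇒ a three a three a three a three a three a three a three a three a three a three a three S ⇒ a three a three a three a three a three a three a three a three a three a three a three eats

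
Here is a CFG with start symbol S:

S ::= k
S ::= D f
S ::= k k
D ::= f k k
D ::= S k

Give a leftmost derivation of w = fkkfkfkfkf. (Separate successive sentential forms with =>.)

S => Df => Skf => Dfkf => Skfkf => Dfkfkf => Skfkfkf => Dfkfkfkf => fkkfkfkfkf

S => Df   [S ::= D f]
Df => Skf   [D ::= S k]
Skf => Dfkf   [S ::= D f]
Dfkf => Skfkf   [D ::= S k]
Skfkf => Dfkfkf   [S ::= D f]
Dfkfkf => Skfkfkf   [D ::= S k]
Skfkfkf => Dfkfkfkf   [S ::= D f]
Dfkfkfkf => fkkfkfkfkf   [D ::= f k k]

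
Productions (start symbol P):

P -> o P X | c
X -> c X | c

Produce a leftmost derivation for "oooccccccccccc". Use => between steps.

P => oPX   [P -> o P X]
oPX => ooPXX   [P -> o P X]
ooPXX => oooPXXX   [P -> o P X]
oooPXXX => ooocXXX   [P -> c]
ooocXXX => oooccXXX   [X -> c X]
oooccXXX => ooocccXXX   [X -> c X]
ooocccXXX => oooccccXXX   [X -> c X]
oooccccXXX => ooocccccXXX   [X -> c X]
ooocccccXXX => oooccccccXX   [X -> c]
oooccccccXX => ooocccccccX   [X -> c]
ooocccccccX => oooccccccccX   [X -> c X]
oooccccccccX => ooocccccccccX   [X -> c X]
ooocccccccccX => oooccccccccccX   [X -> c X]
oooccccccccccX => oooccccccccccc   [X -> c]

P=>oPX=>ooPXX=>oooPXXX=>ooocXXX=>oooccXXX=>ooocccXXX=>oooccccXXX=>ooocccccXXX=>oooccccccXX=>ooocccccccX=>oooccccccccX=>ooocccccccccX=>oooccccccccccX=>oooccccccccccc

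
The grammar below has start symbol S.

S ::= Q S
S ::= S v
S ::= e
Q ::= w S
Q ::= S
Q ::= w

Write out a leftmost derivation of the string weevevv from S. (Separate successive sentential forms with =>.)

S => QS => SS => QSS => wSSS => weSS => weSvS => weevS => weevSv => weevSvv => weevevv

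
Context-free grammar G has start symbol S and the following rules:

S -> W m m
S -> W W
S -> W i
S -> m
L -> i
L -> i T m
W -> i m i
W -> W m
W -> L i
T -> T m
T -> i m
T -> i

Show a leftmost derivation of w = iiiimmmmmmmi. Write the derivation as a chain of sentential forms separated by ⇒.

S ⇒ WW ⇒ LiW ⇒ iiW ⇒ iiLi ⇒ iiiTmi ⇒ iiiTmmi ⇒ iiiTmmmi ⇒ iiiTmmmmi ⇒ iiiTmmmmmi ⇒ iiiTmmmmmmi ⇒ iiiimmmmmmmi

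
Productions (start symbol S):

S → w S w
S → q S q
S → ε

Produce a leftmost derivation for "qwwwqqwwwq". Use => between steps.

S => qSq   [S → q S q]
qSq => qwSwq   [S → w S w]
qwSwq => qwwSwwq   [S → w S w]
qwwSwwq => qwwwSwwwq   [S → w S w]
qwwwSwwwq => qwwwqSqwwwq   [S → q S q]
qwwwqSqwwwq => qwwwqqwwwq   [S → ε]

S => qSq => qwSwq => qwwSwwq => qwwwSwwwq => qwwwqSqwwwq => qwwwqqwwwq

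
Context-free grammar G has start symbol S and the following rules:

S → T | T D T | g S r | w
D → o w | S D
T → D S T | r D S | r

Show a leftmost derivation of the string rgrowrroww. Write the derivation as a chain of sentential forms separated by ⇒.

S ⇒ T ⇒ rDS ⇒ rSDS ⇒ rgSrDS ⇒ rgTDTrDS ⇒ rgrDTrDS ⇒ rgrowTrDS ⇒ rgrowrrDS ⇒ rgrowrrowS ⇒ rgrowrroww

S ⇒ T   [S → T]
T ⇒ rDS   [T → r D S]
rDS ⇒ rSDS   [D → S D]
rSDS ⇒ rgSrDS   [S → g S r]
rgSrDS ⇒ rgTDTrDS   [S → T D T]
rgTDTrDS ⇒ rgrDTrDS   [T → r]
rgrDTrDS ⇒ rgrowTrDS   [D → o w]
rgrowTrDS ⇒ rgrowrrDS   [T → r]
rgrowrrDS ⇒ rgrowrrowS   [D → o w]
rgrowrrowS ⇒ rgrowrroww   [S → w]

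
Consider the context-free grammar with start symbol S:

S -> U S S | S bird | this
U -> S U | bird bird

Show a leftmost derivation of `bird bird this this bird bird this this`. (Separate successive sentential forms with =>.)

S => U S S => S U S S => U S S U S S => bird bird S S U S S => bird bird this S U S S => bird bird this this U S S => bird bird this this bird bird S S => bird bird this this bird bird this S => bird bird this this bird bird this this

S => U S S   [S -> U S S]
U S S => S U S S   [U -> S U]
S U S S => U S S U S S   [S -> U S S]
U S S U S S => bird bird S S U S S   [U -> bird bird]
bird bird S S U S S => bird bird this S U S S   [S -> this]
bird bird this S U S S => bird bird this this U S S   [S -> this]
bird bird this this U S S => bird bird this this bird bird S S   [U -> bird bird]
bird bird this this bird bird S S => bird bird this this bird bird this S   [S -> this]
bird bird this this bird bird this S => bird bird this this bird bird this this   [S -> this]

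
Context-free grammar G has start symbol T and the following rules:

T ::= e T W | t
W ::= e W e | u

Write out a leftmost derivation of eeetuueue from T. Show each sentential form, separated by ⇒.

T ⇒ eTW ⇒ eeTWW ⇒ eeeTWWW ⇒ eeetWWW ⇒ eeetuWW ⇒ eeetuuW ⇒ eeetuueWe ⇒ eeetuueue

T ⇒ eTW   [T ::= e T W]
eTW ⇒ eeTWW   [T ::= e T W]
eeTWW ⇒ eeeTWWW   [T ::= e T W]
eeeTWWW ⇒ eeetWWW   [T ::= t]
eeetWWW ⇒ eeetuWW   [W ::= u]
eeetuWW ⇒ eeetuuW   [W ::= u]
eeetuuW ⇒ eeetuueWe   [W ::= e W e]
eeetuueWe ⇒ eeetuueue   [W ::= u]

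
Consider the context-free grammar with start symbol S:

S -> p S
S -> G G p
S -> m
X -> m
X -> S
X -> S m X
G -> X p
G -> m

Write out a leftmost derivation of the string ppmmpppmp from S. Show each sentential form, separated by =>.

S => pS => ppS => ppGGp => ppXpGp => ppSpGp => ppGGppGp => ppmGppGp => ppmXpppGp => ppmmpppGp => ppmmpppmp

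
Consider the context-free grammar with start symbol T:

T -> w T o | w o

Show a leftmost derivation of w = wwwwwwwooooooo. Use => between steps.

T => wTo => wwToo => wwwTooo => wwwwToooo => wwwwwTooooo => wwwwwwToooooo => wwwwwwwooooooo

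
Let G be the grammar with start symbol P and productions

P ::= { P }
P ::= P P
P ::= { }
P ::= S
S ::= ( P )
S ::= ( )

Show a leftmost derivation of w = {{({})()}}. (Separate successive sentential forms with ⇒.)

P ⇒ {P} ⇒ {{P}} ⇒ {{PP}} ⇒ {{SP}} ⇒ {{(P)P}} ⇒ {{({})P}} ⇒ {{({})S}} ⇒ {{({})()}}

P ⇒ {P}   [P ::= { P }]
{P} ⇒ {{P}}   [P ::= { P }]
{{P}} ⇒ {{PP}}   [P ::= P P]
{{PP}} ⇒ {{SP}}   [P ::= S]
{{SP}} ⇒ {{(P)P}}   [S ::= ( P )]
{{(P)P}} ⇒ {{({})P}}   [P ::= { }]
{{({})P}} ⇒ {{({})S}}   [P ::= S]
{{({})S}} ⇒ {{({})()}}   [S ::= ( )]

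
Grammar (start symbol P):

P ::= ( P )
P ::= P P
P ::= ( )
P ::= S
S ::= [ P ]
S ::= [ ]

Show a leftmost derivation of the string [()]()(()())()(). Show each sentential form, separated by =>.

P => PP   [P ::= P P]
PP => PPP   [P ::= P P]
PPP => SPP   [P ::= S]
SPP => [P]PP   [S ::= [ P ]]
[P]PP => [()]PP   [P ::= ( )]
[()]PP => [()]PPP   [P ::= P P]
[()]PPP => [()]()PP   [P ::= ( )]
[()]()PP => [()]()PPP   [P ::= P P]
[()]()PPP => [()]()(P)PP   [P ::= ( P )]
[()]()(P)PP => [()]()(PP)PP   [P ::= P P]
[()]()(PP)PP => [()]()(()P)PP   [P ::= ( )]
[()]()(()P)PP => [()]()(()())PP   [P ::= ( )]
[()]()(()())PP => [()]()(()())()P   [P ::= ( )]
[()]()(()())()P => [()]()(()())()()   [P ::= ( )]

P => PP => PPP => SPP => [P]PP => [()]PP => [()]PPP => [()]()PP => [()]()PPP => [()]()(P)PP => [()]()(PP)PP => [()]()(()P)PP => [()]()(()())PP => [()]()(()())()P => [()]()(()())()()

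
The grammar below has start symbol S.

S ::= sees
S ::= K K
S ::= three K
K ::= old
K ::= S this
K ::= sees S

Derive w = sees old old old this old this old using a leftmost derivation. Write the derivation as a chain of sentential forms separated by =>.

S => K K => S this K => K K this K => S this K this K => K K this K this K => sees S K this K this K => sees K K K this K this K => sees old K K this K this K => sees old old K this K this K => sees old old old this K this K => sees old old old this old this K => sees old old old this old this old

S => K K   [S ::= K K]
K K => S this K   [K ::= S this]
S this K => K K this K   [S ::= K K]
K K this K => S this K this K   [K ::= S this]
S this K this K => K K this K this K   [S ::= K K]
K K this K this K => sees S K this K this K   [K ::= sees S]
sees S K this K this K => sees K K K this K this K   [S ::= K K]
sees K K K this K this K => sees old K K this K this K   [K ::= old]
sees old K K this K this K => sees old old K this K this K   [K ::= old]
sees old old K this K this K => sees old old old this K this K   [K ::= old]
sees old old old this K this K => sees old old old this old this K   [K ::= old]
sees old old old this old this K => sees old old old this old this old   [K ::= old]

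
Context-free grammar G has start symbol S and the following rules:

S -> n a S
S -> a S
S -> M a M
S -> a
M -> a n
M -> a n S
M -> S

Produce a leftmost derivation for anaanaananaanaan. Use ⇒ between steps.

S ⇒ aS ⇒ anaS ⇒ anaMaM ⇒ anaanaM ⇒ anaanaanS ⇒ anaanaanMaM ⇒ anaanaanSaM ⇒ anaanaanMaMaM ⇒ anaanaananaMaM ⇒ anaanaananaanaM ⇒ anaanaananaanaan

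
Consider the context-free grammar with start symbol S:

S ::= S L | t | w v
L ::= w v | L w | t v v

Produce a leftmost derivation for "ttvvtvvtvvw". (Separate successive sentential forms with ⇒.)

S ⇒ SL ⇒ SLL ⇒ SLLL ⇒ tLLL ⇒ ttvvLL ⇒ ttvvtvvL ⇒ ttvvtvvLw ⇒ ttvvtvvtvvw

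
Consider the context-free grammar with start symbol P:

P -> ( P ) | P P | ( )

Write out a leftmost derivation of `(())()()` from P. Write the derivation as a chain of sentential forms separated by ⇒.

P⇒PP⇒PPP⇒(P)PP⇒(())PP⇒(())()P⇒(())()()

P ⇒ PP   [P -> P P]
PP ⇒ PPP   [P -> P P]
PPP ⇒ (P)PP   [P -> ( P )]
(P)PP ⇒ (())PP   [P -> ( )]
(())PP ⇒ (())()P   [P -> ( )]
(())()P ⇒ (())()()   [P -> ( )]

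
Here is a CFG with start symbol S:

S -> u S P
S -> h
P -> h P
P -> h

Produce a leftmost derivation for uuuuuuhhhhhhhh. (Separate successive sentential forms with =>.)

S=>uSP=>uuSPP=>uuuSPPP=>uuuuSPPPP=>uuuuuSPPPPP=>uuuuuuSPPPPPP=>uuuuuuhPPPPPP=>uuuuuuhhPPPPPP=>uuuuuuhhhPPPPP=>uuuuuuhhhhPPPP=>uuuuuuhhhhhPPP=>uuuuuuhhhhhhPP=>uuuuuuhhhhhhhP=>uuuuuuhhhhhhhh

S => uSP   [S -> u S P]
uSP => uuSPP   [S -> u S P]
uuSPP => uuuSPPP   [S -> u S P]
uuuSPPP => uuuuSPPPP   [S -> u S P]
uuuuSPPPP => uuuuuSPPPPP   [S -> u S P]
uuuuuSPPPPP => uuuuuuSPPPPPP   [S -> u S P]
uuuuuuSPPPPPP => uuuuuuhPPPPPP   [S -> h]
uuuuuuhPPPPPP => uuuuuuhhPPPPPP   [P -> h P]
uuuuuuhhPPPPPP => uuuuuuhhhPPPPP   [P -> h]
uuuuuuhhhPPPPP => uuuuuuhhhhPPPP   [P -> h]
uuuuuuhhhhPPPP => uuuuuuhhhhhPPP   [P -> h]
uuuuuuhhhhhPPP => uuuuuuhhhhhhPP   [P -> h]
uuuuuuhhhhhhPP => uuuuuuhhhhhhhP   [P -> h]
uuuuuuhhhhhhhP => uuuuuuhhhhhhhh   [P -> h]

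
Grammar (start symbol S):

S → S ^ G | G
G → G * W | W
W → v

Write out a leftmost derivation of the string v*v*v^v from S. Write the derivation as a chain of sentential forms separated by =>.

S => S^G => G^G => G*W^G => G*W*W^G => W*W*W^G => v*W*W^G => v*v*W^G => v*v*v^G => v*v*v^W => v*v*v^v

S => S^G   [S → S ^ G]
S^G => G^G   [S → G]
G^G => G*W^G   [G → G * W]
G*W^G => G*W*W^G   [G → G * W]
G*W*W^G => W*W*W^G   [G → W]
W*W*W^G => v*W*W^G   [W → v]
v*W*W^G => v*v*W^G   [W → v]
v*v*W^G => v*v*v^G   [W → v]
v*v*v^G => v*v*v^W   [G → W]
v*v*v^W => v*v*v^v   [W → v]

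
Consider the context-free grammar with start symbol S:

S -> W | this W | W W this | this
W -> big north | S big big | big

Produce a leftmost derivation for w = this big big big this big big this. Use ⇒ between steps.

S ⇒ W W this ⇒ S big big W this ⇒ this W big big W this ⇒ this big big big W this ⇒ this big big big S big big this ⇒ this big big big this big big this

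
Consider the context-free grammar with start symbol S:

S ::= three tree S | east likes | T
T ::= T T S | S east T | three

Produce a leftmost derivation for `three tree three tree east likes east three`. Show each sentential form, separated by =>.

S => three tree S => three tree T => three tree S east T => three tree three tree S east T => three tree three tree east likes east T => three tree three tree east likes east three

S => three tree S   [S ::= three tree S]
three tree S => three tree T   [S ::= T]
three tree T => three tree S east T   [T ::= S east T]
three tree S east T => three tree three tree S east T   [S ::= three tree S]
three tree three tree S east T => three tree three tree east likes east T   [S ::= east likes]
three tree three tree east likes east T => three tree three tree east likes east three   [T ::= three]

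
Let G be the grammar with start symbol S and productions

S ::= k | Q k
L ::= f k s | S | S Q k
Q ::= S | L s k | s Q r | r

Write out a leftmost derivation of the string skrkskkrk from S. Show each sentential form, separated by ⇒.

S ⇒ Qk ⇒ sQrk ⇒ sSrk ⇒ sQkrk ⇒ sLskkrk ⇒ sSQkskkrk ⇒ skQkskkrk ⇒ skrkskkrk

S ⇒ Qk   [S ::= Q k]
Qk ⇒ sQrk   [Q ::= s Q r]
sQrk ⇒ sSrk   [Q ::= S]
sSrk ⇒ sQkrk   [S ::= Q k]
sQkrk ⇒ sLskkrk   [Q ::= L s k]
sLskkrk ⇒ sSQkskkrk   [L ::= S Q k]
sSQkskkrk ⇒ skQkskkrk   [S ::= k]
skQkskkrk ⇒ skrkskkrk   [Q ::= r]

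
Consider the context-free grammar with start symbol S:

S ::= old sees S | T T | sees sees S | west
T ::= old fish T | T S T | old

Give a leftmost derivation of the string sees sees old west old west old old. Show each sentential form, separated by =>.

S => sees sees S => sees sees T T => sees sees T S T T => sees sees T S T S T T => sees sees old S T S T T => sees sees old west T S T T => sees sees old west old S T T => sees sees old west old west T T => sees sees old west old west old T => sees sees old west old west old old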